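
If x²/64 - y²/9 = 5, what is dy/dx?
Differentiate both sides with respect to x, treating y as y(x). By the chain rule, any term containing y contributes a factor of y' = dy/dx when we differentiate it.

Move every term to one side and write the relation as F(x, y) = 0. Term by term,
  d/dx[x^2/64] = x/32
  d/dx[-y^2/9] = -2y·y'/9
  d/dx[-5] = 0

The pieces without y' make up ∂F/∂x and the coefficient of y' is ∂F/∂y:
  ∂F/∂x = x/32,
  ∂F/∂y = -2y/9.

Since d/dx[F] = ∂F/∂x + (∂F/∂y)·y' = 0, solve for y':
  (∂F/∂y)·y' = -∂F/∂x
  dy/dx = -(∂F/∂x)/(∂F/∂y) = -(x/32)/(-2y/9) = 9x/(64y)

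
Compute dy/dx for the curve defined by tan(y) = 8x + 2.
Differentiate both sides with respect to x, treating y as y(x). By the chain rule, any term containing y contributes a factor of y' = dy/dx when we differentiate it.

Move every term to one side and write the relation as F(x, y) = 0. Term by term,
  d/dx[-8x] = -8
  d/dx[tan(y)] = y'(tan(y)^2 + 1)
  d/dx[-2] = 0

The pieces without y' make up ∂F/∂x and the coefficient of y' is ∂F/∂y:
  ∂F/∂x = -8,
  ∂F/∂y = tan(y)^2 + 1.

Since d/dx[F] = ∂F/∂x + (∂F/∂y)·y' = 0, solve for y':
  (∂F/∂y)·y' = -∂F/∂x
  dy/dx = -(∂F/∂x)/(∂F/∂y) = -(-8)/(tan(y)^2 + 1) = 8cos(y)^2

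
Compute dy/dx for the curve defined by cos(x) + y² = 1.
Apply d/dx to both sides, remembering that y depends on x. Each occurrence of y therefore brings in a y' = dy/dx via the chain rule.

With F(x, y) equal to the left-hand side minus the right, differentiate F term by term:
  d/dx[y^2] = 2y·y'
  d/dx[cos(x)] = -sin(x)
  d/dx[-1] = 0
Adding these up, d/dx[F] = 0 becomes
  (-sin(x)) + (2y)·y' = 0,
so isolating y',
  dy/dx = -(-sin(x))/(2y) = sin(x)/(2y)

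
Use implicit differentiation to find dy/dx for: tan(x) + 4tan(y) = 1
Take d/dx of both sides. Since y is implicitly a function of x, the chain rule attaches a y' = dy/dx factor whenever we differentiate through y.

Set F(x, y) = (left side) − (right side), so the curve is F = 0. Differentiating each term of F:
  d/dx[tan(x)] = tan(x)^2 + 1
  d/dx[4tan(y)] = 4·y'(tan(y)^2 + 1)
  d/dx[-1] = 0

Collecting, the y'-free part is the partial derivative in x and the y' coefficient is the partial derivative in y:
  ∂F/∂x = tan(x)^2 + 1
  ∂F/∂y = 4tan(y)^2 + 4

so d/dx[F(x, y(x))] = ∂F/∂x + (∂F/∂y)·y' = 0. Rearranging,
  dy/dx = -(∂F/∂x)/(∂F/∂y) = -(tan(x)^2 + 1)/(4tan(y)^2 + 4) = -cos(y)^2/(4cos(x)^2)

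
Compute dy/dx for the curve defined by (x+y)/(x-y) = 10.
Differentiate the relation implicitly: treat y = y(x) and apply the chain rule, so every y-derivative picks up a y' = dy/dx factor.

With everything moved to the left-hand side, differentiate term by term:
  d/dx[(x + y)/(x - y)] = (y' + 1)/(x - y) + (x + y)(y' - 1)/(x - y)^2
  d/dx[-10] = 0

Separating the contributions that come from x directly and those that come through y:
  without y':      1/(x - y) - (x + y)/(x - y)^2
  multiplying y':  1/(x - y) + (x + y)/(x - y)^2

so (1/(x - y) - (x + y)/(x - y)^2) + (1/(x - y) + (x + y)/(x - y)^2)·y' = 0, and therefore
  dy/dx = -(1/(x - y) - (x + y)/(x - y)^2)/(1/(x - y) + (x + y)/(x - y)^2)
        = -(-2y/(x - y)^2)/(2x/(x - y)^2) = y/x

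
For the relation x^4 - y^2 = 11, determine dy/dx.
Differentiate the relation implicitly: treat y = y(x) and apply the chain rule, so every y-derivative picks up a y' = dy/dx factor.

With everything moved to the left-hand side, differentiate term by term:
  d/dx[x^4] = 4x^3
  d/dx[-y^2] = -2y·y'
  d/dx[-11] = 0

Separating the contributions that come from x directly and those that come through y:
  without y':      4x^3
  multiplying y':  -2y

so (4x^3) + (-2y)·y' = 0, and therefore
  dy/dx = -(4x^3)/(-2y) = 2x^3/y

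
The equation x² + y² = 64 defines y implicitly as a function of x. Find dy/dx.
Apply d/dx to both sides, remembering that y depends on x. Each occurrence of y therefore brings in a y' = dy/dx via the chain rule.

With F(x, y) equal to the left-hand side minus the right, differentiate F term by term:
  d/dx[x^2] = 2x
  d/dx[y^2] = 2y·y'
  d/dx[-64] = 0
Adding these up, d/dx[F] = 0 becomes
  (2x) + (2y)·y' = 0,
so isolating y',
  dy/dx = -(2x)/(2y) = -x/y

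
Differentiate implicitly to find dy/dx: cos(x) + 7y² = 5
Differentiate both sides with respect to x, treating y as y(x). By the chain rule, any term containing y contributes a factor of y' = dy/dx when we differentiate it.

Move every term to one side and write the relation as F(x, y) = 0. Term by term,
  d/dx[7y^2] = 14y·y'
  d/dx[cos(x)] = -sin(x)
  d/dx[-5] = 0

The pieces without y' make up ∂F/∂x and the coefficient of y' is ∂F/∂y:
  ∂F/∂x = -sin(x),
  ∂F/∂y = 14y.

Since d/dx[F] = ∂F/∂x + (∂F/∂y)·y' = 0, solve for y':
  (∂F/∂y)·y' = -∂F/∂x
  dy/dx = -(∂F/∂x)/(∂F/∂y) = -(-sin(x))/(14y) = sin(x)/(14y)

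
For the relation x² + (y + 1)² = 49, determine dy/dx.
Apply d/dx to both sides, remembering that y depends on x. Each occurrence of y therefore brings in a y' = dy/dx via the chain rule.

With F(x, y) equal to the left-hand side minus the right, differentiate F term by term:
  d/dx[x^2] = 2x
  d/dx[(y + 1)^2] = 2·y'(y + 1)
  d/dx[-49] = 0
Adding these up, d/dx[F] = 0 becomes
  (2x) + (2y + 2)·y' = 0,
so isolating y',
  dy/dx = -(2x)/(2y + 2) = -x/(y + 1)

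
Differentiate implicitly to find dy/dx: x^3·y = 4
Differentiate the relation implicitly: treat y = y(x) and apply the chain rule, so every y-derivative picks up a y' = dy/dx factor.

With everything moved to the left-hand side, differentiate term by term:
  d/dx[x^3y] = x^3·y' + 3x^2y
  d/dx[-4] = 0

Separating the contributions that come from x directly and those that come through y:
  without y':      3x^2y
  multiplying y':  x^3

so (3x^2y) + (x^3)·y' = 0, and therefore
  dy/dx = -(3x^2y)/(x^3) = -3y/x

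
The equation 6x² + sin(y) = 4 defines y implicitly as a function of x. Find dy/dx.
Differentiate the relation implicitly: treat y = y(x) and apply the chain rule, so every y-derivative picks up a y' = dy/dx factor.

With everything moved to the left-hand side, differentiate term by term:
  d/dx[6x^2] = 12x
  d/dx[sin(y)] = y'·cos(y)
  d/dx[-4] = 0

Separating the contributions that come from x directly and those that come through y:
  without y':      12x
  multiplying y':  cos(y)

so (12x) + (cos(y))·y' = 0, and therefore
  dy/dx = -(12x)/(cos(y)) = -12x/cos(y)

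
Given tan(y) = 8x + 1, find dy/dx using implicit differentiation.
Apply d/dx to both sides, remembering that y depends on x. Each occurrence of y therefore brings in a y' = dy/dx via the chain rule.

With F(x, y) equal to the left-hand side minus the right, differentiate F term by term:
  d/dx[-8x] = -8
  d/dx[tan(y)] = y'(tan(y)^2 + 1)
  d/dx[-1] = 0
Adding these up, d/dx[F] = 0 becomes
  (-8) + (tan(y)^2 + 1)·y' = 0,
so isolating y',
  dy/dx = -(-8)/(tan(y)^2 + 1) = 8cos(y)^2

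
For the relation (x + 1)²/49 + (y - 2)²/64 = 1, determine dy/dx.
Differentiate the relation implicitly: treat y = y(x) and apply the chain rule, so every y-derivative picks up a y' = dy/dx factor.

With everything moved to the left-hand side, differentiate term by term:
  d/dx[(x + 1)^2/49] = 2x/49 + 2/49
  d/dx[(y - 2)^2/64] = y'(y - 2)/32
  d/dx[-1] = 0

Separating the contributions that come from x directly and those that come through y:
  without y':      2x/49 + 2/49
  multiplying y':  y/32 - 1/16

so (2x/49 + 2/49) + (y/32 - 1/16)·y' = 0, and therefore
  dy/dx = -(2x/49 + 2/49)/(y/32 - 1/16)
        = -(2(x + 1)/49)/((y - 2)/32) = 64(-x - 1)/(49(y - 2))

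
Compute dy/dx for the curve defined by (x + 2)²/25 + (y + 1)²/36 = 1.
Differentiate the relation implicitly: treat y = y(x) and apply the chain rule, so every y-derivative picks up a y' = dy/dx factor.

With everything moved to the left-hand side, differentiate term by term:
  d/dx[(x + 2)^2/25] = 2x/25 + 4/25
  d/dx[(y + 1)^2/36] = y'(y + 1)/18
  d/dx[-1] = 0

Separating the contributions that come from x directly and those that come through y:
  without y':      2x/25 + 4/25
  multiplying y':  y/18 + 1/18

so (2x/25 + 4/25) + (y/18 + 1/18)·y' = 0, and therefore
  dy/dx = -(2x/25 + 4/25)/(y/18 + 1/18)
        = -(2(x + 2)/25)/((y + 1)/18) = 36(-x - 2)/(25(y + 1))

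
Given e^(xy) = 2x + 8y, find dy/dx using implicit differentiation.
Differentiate the relation implicitly: treat y = y(x) and apply the chain rule, so every y-derivative picks up a y' = dy/dx factor.

With everything moved to the left-hand side, differentiate term by term:
  d/dx[-2x] = -2
  d/dx[-8y] = -8·y'
  d/dx[e^(xy)] = (x·y' + y)·e^(xy)

Separating the contributions that come from x directly and those that come through y:
  without y':      y·e^(xy) - 2
  multiplying y':  x·e^(xy) - 8

so (y·e^(xy) - 2) + (x·e^(xy) - 8)·y' = 0, and therefore
  dy/dx = -(y·e^(xy) - 2)/(x·e^(xy) - 8) = (-y·e^(xy) + 2)/(x·e^(xy) - 8)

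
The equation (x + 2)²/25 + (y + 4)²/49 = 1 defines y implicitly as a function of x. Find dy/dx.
Differentiate both sides with respect to x, treating y as y(x). By the chain rule, any term containing y contributes a factor of y' = dy/dx when we differentiate it.

Move every term to one side and write the relation as F(x, y) = 0. Term by term,
  d/dx[(x + 2)^2/25] = 2x/25 + 4/25
  d/dx[(y + 4)^2/49] = 2·y'(y + 4)/49
  d/dx[-1] = 0

The pieces without y' make up ∂F/∂x and the coefficient of y' is ∂F/∂y:
  ∂F/∂x = 2x/25 + 4/25,
  ∂F/∂y = 2y/49 + 8/49.

Since d/dx[F] = ∂F/∂x + (∂F/∂y)·y' = 0, solve for y':
  (∂F/∂y)·y' = -∂F/∂x
  dy/dx = -(∂F/∂x)/(∂F/∂y) = -(2x/25 + 4/25)/(2y/49 + 8/49)
        = -(2(x + 2)/25)/(2(y + 4)/49) = 49(-x - 2)/(25(y + 4))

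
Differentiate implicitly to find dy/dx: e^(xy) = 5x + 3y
Differentiate the relation implicitly: treat y = y(x) and apply the chain rule, so every y-derivative picks up a y' = dy/dx factor.

With everything moved to the left-hand side, differentiate term by term:
  d/dx[-5x] = -5
  d/dx[-3y] = -3·y'
  d/dx[e^(xy)] = (x·y' + y)·e^(xy)

Separating the contributions that come from x directly and those that come through y:
  without y':      y·e^(xy) - 5
  multiplying y':  x·e^(xy) - 3

so (y·e^(xy) - 5) + (x·e^(xy) - 3)·y' = 0, and therefore
  dy/dx = -(y·e^(xy) - 5)/(x·e^(xy) - 3) = (-y·e^(xy) + 5)/(x·e^(xy) - 3)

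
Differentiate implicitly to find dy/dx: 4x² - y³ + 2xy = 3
Differentiate both sides with respect to x, treating y as y(x). By the chain rule, any term containing y contributes a factor of y' = dy/dx when we differentiate it.

Move every term to one side and write the relation as F(x, y) = 0. Term by term,
  d/dx[4x^2] = 8x
  d/dx[2xy] = 2x·y' + 2y
  d/dx[-y^3] = -3y^2·y'
  d/dx[-3] = 0

The pieces without y' make up ∂F/∂x and the coefficient of y' is ∂F/∂y:
  ∂F/∂x = 8x + 2y,
  ∂F/∂y = 2x - 3y^2.

Since d/dx[F] = ∂F/∂x + (∂F/∂y)·y' = 0, solve for y':
  (∂F/∂y)·y' = -∂F/∂x
  dy/dx = -(∂F/∂x)/(∂F/∂y) = -(8x + 2y)/(2x - 3y^2) = 2(-4x - y)/(2x - 3y^2)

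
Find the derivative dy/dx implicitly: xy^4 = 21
Differentiate the relation implicitly: treat y = y(x) and apply the chain rule, so every y-derivative picks up a y' = dy/dx factor.

With everything moved to the left-hand side, differentiate term by term:
  d/dx[xy^4] = 4xy^3·y' + y^4
  d/dx[-21] = 0

Separating the contributions that come from x directly and those that come through y:
  without y':      y^4
  multiplying y':  4xy^3

so (y^4) + (4xy^3)·y' = 0, and therefore
  dy/dx = -(y^4)/(4xy^3) = -y/(4x)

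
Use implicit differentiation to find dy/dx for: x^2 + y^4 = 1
Differentiate both sides with respect to x, treating y as y(x). By the chain rule, any term containing y contributes a factor of y' = dy/dx when we differentiate it.

Move every term to one side and write the relation as F(x, y) = 0. Term by term,
  d/dx[x^2] = 2x
  d/dx[y^4] = 4y^3·y'
  d/dx[-1] = 0

The pieces without y' make up ∂F/∂x and the coefficient of y' is ∂F/∂y:
  ∂F/∂x = 2x,
  ∂F/∂y = 4y^3.

Since d/dx[F] = ∂F/∂x + (∂F/∂y)·y' = 0, solve for y':
  (∂F/∂y)·y' = -∂F/∂x
  dy/dx = -(∂F/∂x)/(∂F/∂y) = -(2x)/(4y^3) = -x/(2y^3)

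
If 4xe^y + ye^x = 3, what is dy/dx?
Take d/dx of both sides. Since y is implicitly a function of x, the chain rule attaches a y' = dy/dx factor whenever we differentiate through y.

Set F(x, y) = (left side) − (right side), so the curve is F = 0. Differentiating each term of F:
  d/dx[4x·e^(y)] = 4x·y'·e^(y) + 4e^(y)
  d/dx[y·e^(x)] = y·e^(x) + y'·e^(x)
  d/dx[-3] = 0

Collecting, the y'-free part is the partial derivative in x and the y' coefficient is the partial derivative in y:
  ∂F/∂x = y·e^(x) + 4e^(y)
  ∂F/∂y = 4x·e^(y) + e^(x)

so d/dx[F(x, y(x))] = ∂F/∂x + (∂F/∂y)·y' = 0. Rearranging,
  dy/dx = -(∂F/∂x)/(∂F/∂y) = -(y·e^(x) + 4e^(y))/(4x·e^(y) + e^(x)) = (-y·e^(x) - 4e^(y))/(4x·e^(y) + e^(x))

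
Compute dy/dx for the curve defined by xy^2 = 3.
Apply d/dx to both sides, remembering that y depends on x. Each occurrence of y therefore brings in a y' = dy/dx via the chain rule.

With F(x, y) equal to the left-hand side minus the right, differentiate F term by term:
  d/dx[xy^2] = 2xy·y' + y^2
  d/dx[-3] = 0
Adding these up, d/dx[F] = 0 becomes
  (y^2) + (2xy)·y' = 0,
so isolating y',
  dy/dx = -(y^2)/(2xy) = -y/(2x)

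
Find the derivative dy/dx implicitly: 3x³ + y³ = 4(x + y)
Apply d/dx to both sides, remembering that y depends on x. Each occurrence of y therefore brings in a y' = dy/dx via the chain rule.

With F(x, y) equal to the left-hand side minus the right, differentiate F term by term:
  d/dx[3x^3] = 9x^2
  d/dx[-4x] = -4
  d/dx[y^3] = 3y^2·y'
  d/dx[-4y] = -4·y'
Adding these up, d/dx[F] = 0 becomes
  (9x^2 - 4) + (3y^2 - 4)·y' = 0,
so isolating y',
  dy/dx = -(9x^2 - 4)/(3y^2 - 4) = (4 - 9x^2)/(3y^2 - 4)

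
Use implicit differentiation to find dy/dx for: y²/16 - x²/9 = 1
Take d/dx of both sides. Since y is implicitly a function of x, the chain rule attaches a y' = dy/dx factor whenever we differentiate through y.

Set F(x, y) = (left side) − (right side), so the curve is F = 0. Differentiating each term of F:
  d/dx[-x^2/9] = -2x/9
  d/dx[y^2/16] = y·y'/8
  d/dx[-1] = 0

Collecting, the y'-free part is the partial derivative in x and the y' coefficient is the partial derivative in y:
  ∂F/∂x = -2x/9
  ∂F/∂y = y/8

so d/dx[F(x, y(x))] = ∂F/∂x + (∂F/∂y)·y' = 0. Rearranging,
  dy/dx = -(∂F/∂x)/(∂F/∂y) = -(-2x/9)/(y/8) = 16x/(9y)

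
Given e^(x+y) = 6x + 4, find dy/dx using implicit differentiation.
Differentiate the relation implicitly: treat y = y(x) and apply the chain rule, so every y-derivative picks up a y' = dy/dx factor.

With everything moved to the left-hand side, differentiate term by term:
  d/dx[-6x] = -6
  d/dx[e^(x + y)] = (y' + 1)·e^(x + y)
  d/dx[-4] = 0

Separating the contributions that come from x directly and those that come through y:
  without y':      e^(x + y) - 6
  multiplying y':  e^(x + y)

so (e^(x + y) - 6) + (e^(x + y))·y' = 0, and therefore
  dy/dx = -(e^(x + y) - 6)/(e^(x + y)) = 6e^(-x - y) - 1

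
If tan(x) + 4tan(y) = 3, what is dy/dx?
Differentiate the relation implicitly: treat y = y(x) and apply the chain rule, so every y-derivative picks up a y' = dy/dx factor.

With everything moved to the left-hand side, differentiate term by term:
  d/dx[tan(x)] = tan(x)^2 + 1
  d/dx[4tan(y)] = 4·y'(tan(y)^2 + 1)
  d/dx[-3] = 0

Separating the contributions that come from x directly and those that come through y:
  without y':      tan(x)^2 + 1
  multiplying y':  4tan(y)^2 + 4

so (tan(x)^2 + 1) + (4tan(y)^2 + 4)·y' = 0, and therefore
  dy/dx = -(tan(x)^2 + 1)/(4tan(y)^2 + 4) = -cos(y)^2/(4cos(x)^2)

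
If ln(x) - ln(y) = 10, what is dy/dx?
Differentiate both sides with respect to x, treating y as y(x). By the chain rule, any term containing y contributes a factor of y' = dy/dx when we differentiate it.

Move every term to one side and write the relation as F(x, y) = 0. Term by term,
  d/dx[ln(x)] = 1/x
  d/dx[-ln(y)] = -y'/y
  d/dx[-10] = 0

The pieces without y' make up ∂F/∂x and the coefficient of y' is ∂F/∂y:
  ∂F/∂x = 1/x,
  ∂F/∂y = -1/y.

Since d/dx[F] = ∂F/∂x + (∂F/∂y)·y' = 0, solve for y':
  (∂F/∂y)·y' = -∂F/∂x
  dy/dx = -(∂F/∂x)/(∂F/∂y) = -(1/x)/(-1/y) = y/x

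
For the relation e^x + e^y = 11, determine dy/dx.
Apply d/dx to both sides, remembering that y depends on x. Each occurrence of y therefore brings in a y' = dy/dx via the chain rule.

With F(x, y) equal to the left-hand side minus the right, differentiate F term by term:
  d/dx[e^(x)] = e^(x)
  d/dx[e^(y)] = y'·e^(y)
  d/dx[-11] = 0
Adding these up, d/dx[F] = 0 becomes
  (e^(x)) + (e^(y))·y' = 0,
so isolating y',
  dy/dx = -(e^(x))/(e^(y)) = -e^(x - y)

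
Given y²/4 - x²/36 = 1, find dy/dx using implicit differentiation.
Apply d/dx to both sides, remembering that y depends on x. Each occurrence of y therefore brings in a y' = dy/dx via the chain rule.

With F(x, y) equal to the left-hand side minus the right, differentiate F term by term:
  d/dx[-x^2/36] = -x/18
  d/dx[y^2/4] = y·y'/2
  d/dx[-1] = 0
Adding these up, d/dx[F] = 0 becomes
  (-x/18) + (y/2)·y' = 0,
so isolating y',
  dy/dx = -(-x/18)/(y/2) = x/(9y)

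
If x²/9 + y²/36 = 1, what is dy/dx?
Differentiate both sides with respect to x, treating y as y(x). By the chain rule, any term containing y contributes a factor of y' = dy/dx when we differentiate it.

Move every term to one side and write the relation as F(x, y) = 0. Term by term,
  d/dx[x^2/9] = 2x/9
  d/dx[y^2/36] = y·y'/18
  d/dx[-1] = 0

The pieces without y' make up ∂F/∂x and the coefficient of y' is ∂F/∂y:
  ∂F/∂x = 2x/9,
  ∂F/∂y = y/18.

Since d/dx[F] = ∂F/∂x + (∂F/∂y)·y' = 0, solve for y':
  (∂F/∂y)·y' = -∂F/∂x
  dy/dx = -(∂F/∂x)/(∂F/∂y) = -(2x/9)/(y/18) = -4x/y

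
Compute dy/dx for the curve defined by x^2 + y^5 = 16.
Take d/dx of both sides. Since y is implicitly a function of x, the chain rule attaches a y' = dy/dx factor whenever we differentiate through y.

Set F(x, y) = (left side) − (right side), so the curve is F = 0. Differentiating each term of F:
  d/dx[x^2] = 2x
  d/dx[y^5] = 5y^4·y'
  d/dx[-16] = 0

Collecting, the y'-free part is the partial derivative in x and the y' coefficient is the partial derivative in y:
  ∂F/∂x = 2x
  ∂F/∂y = 5y^4

so d/dx[F(x, y(x))] = ∂F/∂x + (∂F/∂y)·y' = 0. Rearranging,
  dy/dx = -(∂F/∂x)/(∂F/∂y) = -(2x)/(5y^4) = -2x/(5y^4)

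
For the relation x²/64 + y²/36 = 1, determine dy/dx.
Differentiate both sides with respect to x, treating y as y(x). By the chain rule, any term containing y contributes a factor of y' = dy/dx when we differentiate it.

Move every term to one side and write the relation as F(x, y) = 0. Term by term,
  d/dx[x^2/64] = x/32
  d/dx[y^2/36] = y·y'/18
  d/dx[-1] = 0

The pieces without y' make up ∂F/∂x and the coefficient of y' is ∂F/∂y:
  ∂F/∂x = x/32,
  ∂F/∂y = y/18.

Since d/dx[F] = ∂F/∂x + (∂F/∂y)·y' = 0, solve for y':
  (∂F/∂y)·y' = -∂F/∂x
  dy/dx = -(∂F/∂x)/(∂F/∂y) = -(x/32)/(y/18) = -9x/(16y)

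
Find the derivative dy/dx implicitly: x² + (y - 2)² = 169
Differentiate the relation implicitly: treat y = y(x) and apply the chain rule, so every y-derivative picks up a y' = dy/dx factor.

With everything moved to the left-hand side, differentiate term by term:
  d/dx[x^2] = 2x
  d/dx[(y - 2)^2] = 2·y'(y - 2)
  d/dx[-169] = 0

Separating the contributions that come from x directly and those that come through y:
  without y':      2x
  multiplying y':  2y - 4

so (2x) + (2y - 4)·y' = 0, and therefore
  dy/dx = -(2x)/(2y - 4) = -x/(y - 2)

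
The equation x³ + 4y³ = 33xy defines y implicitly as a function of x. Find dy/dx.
Differentiate the relation implicitly: treat y = y(x) and apply the chain rule, so every y-derivative picks up a y' = dy/dx factor.

With everything moved to the left-hand side, differentiate term by term:
  d/dx[x^3] = 3x^2
  d/dx[-33xy] = -33x·y' - 33y
  d/dx[4y^3] = 12y^2·y'

Separating the contributions that come from x directly and those that come through y:
  without y':      3x^2 - 33y
  multiplying y':  -33x + 12y^2

so (3x^2 - 33y) + (-33x + 12y^2)·y' = 0, and therefore
  dy/dx = -(3x^2 - 33y)/(-33x + 12y^2) = (x^2 - 11y)/(11x - 4y^2)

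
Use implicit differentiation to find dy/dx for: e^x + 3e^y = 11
Take d/dx of both sides. Since y is implicitly a function of x, the chain rule attaches a y' = dy/dx factor whenever we differentiate through y.

Set F(x, y) = (left side) − (right side), so the curve is F = 0. Differentiating each term of F:
  d/dx[e^(x)] = e^(x)
  d/dx[3e^(y)] = 3·y'·e^(y)
  d/dx[-11] = 0

Collecting, the y'-free part is the partial derivative in x and the y' coefficient is the partial derivative in y:
  ∂F/∂x = e^(x)
  ∂F/∂y = 3e^(y)

so d/dx[F(x, y(x))] = ∂F/∂x + (∂F/∂y)·y' = 0. Rearranging,
  dy/dx = -(∂F/∂x)/(∂F/∂y) = -(e^(x))/(3e^(y)) = -e^(x - y)/3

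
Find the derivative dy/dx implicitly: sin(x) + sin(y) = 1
Differentiate the relation implicitly: treat y = y(x) and apply the chain rule, so every y-derivative picks up a y' = dy/dx factor.

With everything moved to the left-hand side, differentiate term by term:
  d/dx[sin(x)] = cos(x)
  d/dx[sin(y)] = y'·cos(y)
  d/dx[-1] = 0

Separating the contributions that come from x directly and those that come through y:
  without y':      cos(x)
  multiplying y':  cos(y)

so (cos(x)) + (cos(y))·y' = 0, and therefore
  dy/dx = -(cos(x))/(cos(y)) = -cos(x)/cos(y)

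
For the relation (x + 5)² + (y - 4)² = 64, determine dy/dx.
Take d/dx of both sides. Since y is implicitly a function of x, the chain rule attaches a y' = dy/dx factor whenever we differentiate through y.

Set F(x, y) = (left side) − (right side), so the curve is F = 0. Differentiating each term of F:
  d/dx[(x + 5)^2] = 2x + 10
  d/dx[(y - 4)^2] = 2·y'(y - 4)
  d/dx[-64] = 0

Collecting, the y'-free part is the partial derivative in x and the y' coefficient is the partial derivative in y:
  ∂F/∂x = 2x + 10
  ∂F/∂y = 2y - 8

so d/dx[F(x, y(x))] = ∂F/∂x + (∂F/∂y)·y' = 0. Rearranging,
  dy/dx = -(∂F/∂x)/(∂F/∂y) = -(2x + 10)/(2y - 8) = (-x - 5)/(y - 4)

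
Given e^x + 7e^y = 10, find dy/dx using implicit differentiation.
Differentiate the relation implicitly: treat y = y(x) and apply the chain rule, so every y-derivative picks up a y' = dy/dx factor.

With everything moved to the left-hand side, differentiate term by term:
  d/dx[e^(x)] = e^(x)
  d/dx[7e^(y)] = 7·y'·e^(y)
  d/dx[-10] = 0

Separating the contributions that come from x directly and those that come through y:
  without y':      e^(x)
  multiplying y':  7e^(y)

so (e^(x)) + (7e^(y))·y' = 0, and therefore
  dy/dx = -(e^(x))/(7e^(y)) = -e^(x - y)/7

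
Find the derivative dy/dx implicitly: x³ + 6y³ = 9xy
Differentiate the relation implicitly: treat y = y(x) and apply the chain rule, so every y-derivative picks up a y' = dy/dx factor.

With everything moved to the left-hand side, differentiate term by term:
  d/dx[x^3] = 3x^2
  d/dx[-9xy] = -9x·y' - 9y
  d/dx[6y^3] = 18y^2·y'

Separating the contributions that come from x directly and those that come through y:
  without y':      3x^2 - 9y
  multiplying y':  -9x + 18y^2

so (3x^2 - 9y) + (-9x + 18y^2)·y' = 0, and therefore
  dy/dx = -(3x^2 - 9y)/(-9x + 18y^2) = (x^2/3 - y)/(x - 2y^2)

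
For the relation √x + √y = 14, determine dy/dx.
Differentiate both sides with respect to x, treating y as y(x). By the chain rule, any term containing y contributes a factor of y' = dy/dx when we differentiate it.

Move every term to one side and write the relation as F(x, y) = 0. Term by term,
  d/dx[√(x)] = 1/(2√(x))
  d/dx[√(y)] = y'/(2√(y))
  d/dx[-14] = 0

The pieces without y' make up ∂F/∂x and the coefficient of y' is ∂F/∂y:
  ∂F/∂x = 1/(2√(x)),
  ∂F/∂y = 1/(2√(y)).

Since d/dx[F] = ∂F/∂x + (∂F/∂y)·y' = 0, solve for y':
  (∂F/∂y)·y' = -∂F/∂x
  dy/dx = -(∂F/∂x)/(∂F/∂y) = -(1/(2√(x)))/(1/(2√(y))) = -√(y)/√(x)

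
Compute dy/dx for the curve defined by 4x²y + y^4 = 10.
Differentiate both sides with respect to x, treating y as y(x). By the chain rule, any term containing y contributes a factor of y' = dy/dx when we differentiate it.

Move every term to one side and write the relation as F(x, y) = 0. Term by term,
  d/dx[4x^2y] = 4x^2·y' + 8xy
  d/dx[y^4] = 4y^3·y'
  d/dx[-10] = 0

The pieces without y' make up ∂F/∂x and the coefficient of y' is ∂F/∂y:
  ∂F/∂x = 8xy,
  ∂F/∂y = 4x^2 + 4y^3.

Since d/dx[F] = ∂F/∂x + (∂F/∂y)·y' = 0, solve for y':
  (∂F/∂y)·y' = -∂F/∂x
  dy/dx = -(∂F/∂x)/(∂F/∂y) = -(8xy)/(4x^2 + 4y^3) = -2xy/(x^2 + y^3)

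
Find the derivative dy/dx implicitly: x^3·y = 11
Differentiate both sides with respect to x, treating y as y(x). By the chain rule, any term containing y contributes a factor of y' = dy/dx when we differentiate it.

Move every term to one side and write the relation as F(x, y) = 0. Term by term,
  d/dx[x^3y] = x^3·y' + 3x^2y
  d/dx[-11] = 0

The pieces without y' make up ∂F/∂x and the coefficient of y' is ∂F/∂y:
  ∂F/∂x = 3x^2y,
  ∂F/∂y = x^3.

Since d/dx[F] = ∂F/∂x + (∂F/∂y)·y' = 0, solve for y':
  (∂F/∂y)·y' = -∂F/∂x
  dy/dx = -(∂F/∂x)/(∂F/∂y) = -(3x^2y)/(x^3) = -3y/x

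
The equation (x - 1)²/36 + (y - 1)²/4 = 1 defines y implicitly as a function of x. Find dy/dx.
Apply d/dx to both sides, remembering that y depends on x. Each occurrence of y therefore brings in a y' = dy/dx via the chain rule.

With F(x, y) equal to the left-hand side minus the right, differentiate F term by term:
  d/dx[(x - 1)^2/36] = x/18 - 1/18
  d/dx[(y - 1)^2/4] = y'(y - 1)/2
  d/dx[-1] = 0
Adding these up, d/dx[F] = 0 becomes
  (x/18 - 1/18) + (y/2 - 1/2)·y' = 0,
so isolating y',
  dy/dx = -(x/18 - 1/18)/(y/2 - 1/2)
        = -((x - 1)/18)/((y - 1)/2) = (1 - x)/(9(y - 1))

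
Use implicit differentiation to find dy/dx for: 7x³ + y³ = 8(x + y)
Differentiate both sides with respect to x, treating y as y(x). By the chain rule, any term containing y contributes a factor of y' = dy/dx when we differentiate it.

Move every term to one side and write the relation as F(x, y) = 0. Term by term,
  d/dx[7x^3] = 21x^2
  d/dx[-8x] = -8
  d/dx[y^3] = 3y^2·y'
  d/dx[-8y] = -8·y'

The pieces without y' make up ∂F/∂x and the coefficient of y' is ∂F/∂y:
  ∂F/∂x = 21x^2 - 8,
  ∂F/∂y = 3y^2 - 8.

Since d/dx[F] = ∂F/∂x + (∂F/∂y)·y' = 0, solve for y':
  (∂F/∂y)·y' = -∂F/∂x
  dy/dx = -(∂F/∂x)/(∂F/∂y) = -(21x^2 - 8)/(3y^2 - 8) = (8 - 21x^2)/(3y^2 - 8)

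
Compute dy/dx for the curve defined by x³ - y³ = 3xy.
Differentiate both sides with respect to x, treating y as y(x). By the chain rule, any term containing y contributes a factor of y' = dy/dx when we differentiate it.

Move every term to one side and write the relation as F(x, y) = 0. Term by term,
  d/dx[x^3] = 3x^2
  d/dx[-3xy] = -3x·y' - 3y
  d/dx[-y^3] = -3y^2·y'

The pieces without y' make up ∂F/∂x and the coefficient of y' is ∂F/∂y:
  ∂F/∂x = 3x^2 - 3y,
  ∂F/∂y = -3x - 3y^2.

Since d/dx[F] = ∂F/∂x + (∂F/∂y)·y' = 0, solve for y':
  (∂F/∂y)·y' = -∂F/∂x
  dy/dx = -(∂F/∂x)/(∂F/∂y) = -(3x^2 - 3y)/(-3x - 3y^2) = (x^2 - y)/(x + y^2)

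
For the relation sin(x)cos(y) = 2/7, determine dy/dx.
Take d/dx of both sides. Since y is implicitly a function of x, the chain rule attaches a y' = dy/dx factor whenever we differentiate through y.

Set F(x, y) = (left side) − (right side), so the curve is F = 0. Differentiating each term of F:
  d/dx[sin(x)·cos(y)] = -y'·sin(x)·sin(y) + cos(x)·cos(y)
  d/dx[-2/7] = 0

Collecting, the y'-free part is the partial derivative in x and the y' coefficient is the partial derivative in y:
  ∂F/∂x = cos(x)·cos(y)
  ∂F/∂y = -sin(x)·sin(y)

so d/dx[F(x, y(x))] = ∂F/∂x + (∂F/∂y)·y' = 0. Rearranging,
  dy/dx = -(∂F/∂x)/(∂F/∂y) = -(cos(x)·cos(y))/(-sin(x)·sin(y)) = 1/(tan(x)·tan(y))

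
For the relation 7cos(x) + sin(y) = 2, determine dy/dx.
Differentiate the relation implicitly: treat y = y(x) and apply the chain rule, so every y-derivative picks up a y' = dy/dx factor.

With everything moved to the left-hand side, differentiate term by term:
  d/dx[sin(y)] = y'·cos(y)
  d/dx[7cos(x)] = -7sin(x)
  d/dx[-2] = 0

Separating the contributions that come from x directly and those that come through y:
  without y':      -7sin(x)
  multiplying y':  cos(y)

so (-7sin(x)) + (cos(y))·y' = 0, and therefore
  dy/dx = -(-7sin(x))/(cos(y)) = 7sin(x)/cos(y)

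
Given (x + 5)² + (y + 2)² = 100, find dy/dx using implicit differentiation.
Take d/dx of both sides. Since y is implicitly a function of x, the chain rule attaches a y' = dy/dx factor whenever we differentiate through y.

Set F(x, y) = (left side) − (right side), so the curve is F = 0. Differentiating each term of F:
  d/dx[(x + 5)^2] = 2x + 10
  d/dx[(y + 2)^2] = 2·y'(y + 2)
  d/dx[-100] = 0

Collecting, the y'-free part is the partial derivative in x and the y' coefficient is the partial derivative in y:
  ∂F/∂x = 2x + 10
  ∂F/∂y = 2y + 4

so d/dx[F(x, y(x))] = ∂F/∂x + (∂F/∂y)·y' = 0. Rearranging,
  dy/dx = -(∂F/∂x)/(∂F/∂y) = -(2x + 10)/(2y + 4) = (-x - 5)/(y + 2)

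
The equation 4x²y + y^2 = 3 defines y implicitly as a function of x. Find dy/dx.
Differentiate both sides with respect to x, treating y as y(x). By the chain rule, any term containing y contributes a factor of y' = dy/dx when we differentiate it.

Move every term to one side and write the relation as F(x, y) = 0. Term by term,
  d/dx[4x^2y] = 4x^2·y' + 8xy
  d/dx[y^2] = 2y·y'
  d/dx[-3] = 0

The pieces without y' make up ∂F/∂x and the coefficient of y' is ∂F/∂y:
  ∂F/∂x = 8xy,
  ∂F/∂y = 4x^2 + 2y.

Since d/dx[F] = ∂F/∂x + (∂F/∂y)·y' = 0, solve for y':
  (∂F/∂y)·y' = -∂F/∂x
  dy/dx = -(∂F/∂x)/(∂F/∂y) = -(8xy)/(4x^2 + 2y) = -4xy/(2x^2 + y)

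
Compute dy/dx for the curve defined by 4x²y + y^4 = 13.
Differentiate the relation implicitly: treat y = y(x) and apply the chain rule, so every y-derivative picks up a y' = dy/dx factor.

With everything moved to the left-hand side, differentiate term by term:
  d/dx[4x^2y] = 4x^2·y' + 8xy
  d/dx[y^4] = 4y^3·y'
  d/dx[-13] = 0

Separating the contributions that come from x directly and those that come through y:
  without y':      8xy
  multiplying y':  4x^2 + 4y^3

so (8xy) + (4x^2 + 4y^3)·y' = 0, and therefore
  dy/dx = -(8xy)/(4x^2 + 4y^3) = -2xy/(x^2 + y^3)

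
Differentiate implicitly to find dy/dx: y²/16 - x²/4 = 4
Apply d/dx to both sides, remembering that y depends on x. Each occurrence of y therefore brings in a y' = dy/dx via the chain rule.

With F(x, y) equal to the left-hand side minus the right, differentiate F term by term:
  d/dx[-x^2/4] = -x/2
  d/dx[y^2/16] = y·y'/8
  d/dx[-4] = 0
Adding these up, d/dx[F] = 0 becomes
  (-x/2) + (y/8)·y' = 0,
so isolating y',
  dy/dx = -(-x/2)/(y/8) = 4x/y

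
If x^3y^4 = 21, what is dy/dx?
Apply d/dx to both sides, remembering that y depends on x. Each occurrence of y therefore brings in a y' = dy/dx via the chain rule.

With F(x, y) equal to the left-hand side minus the right, differentiate F term by term:
  d/dx[x^3y^4] = 4x^3y^3·y' + 3x^2y^4
  d/dx[-21] = 0
Adding these up, d/dx[F] = 0 becomes
  (3x^2y^4) + (4x^3y^3)·y' = 0,
so isolating y',
  dy/dx = -(3x^2y^4)/(4x^3y^3) = -3y/(4x)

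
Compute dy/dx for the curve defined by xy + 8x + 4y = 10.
Apply d/dx to both sides, remembering that y depends on x. Each occurrence of y therefore brings in a y' = dy/dx via the chain rule.

With F(x, y) equal to the left-hand side minus the right, differentiate F term by term:
  d/dx[xy] = x·y' + y
  d/dx[8x] = 8
  d/dx[4y] = 4·y'
  d/dx[-10] = 0
Adding these up, d/dx[F] = 0 becomes
  (y + 8) + (x + 4)·y' = 0,
so isolating y',
  dy/dx = -(y + 8)/(x + 4) = (-y - 8)/(x + 4)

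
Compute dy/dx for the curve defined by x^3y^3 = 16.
Differentiate the relation implicitly: treat y = y(x) and apply the chain rule, so every y-derivative picks up a y' = dy/dx factor.

With everything moved to the left-hand side, differentiate term by term:
  d/dx[x^3y^3] = 3x^3y^2·y' + 3x^2y^3
  d/dx[-16] = 0

Separating the contributions that come from x directly and those that come through y:
  without y':      3x^2y^3
  multiplying y':  3x^3y^2

so (3x^2y^3) + (3x^3y^2)·y' = 0, and therefore
  dy/dx = -(3x^2y^3)/(3x^3y^2) = -y/x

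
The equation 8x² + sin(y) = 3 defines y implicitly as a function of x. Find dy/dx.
Differentiate both sides with respect to x, treating y as y(x). By the chain rule, any term containing y contributes a factor of y' = dy/dx when we differentiate it.

Move every term to one side and write the relation as F(x, y) = 0. Term by term,
  d/dx[8x^2] = 16x
  d/dx[sin(y)] = y'·cos(y)
  d/dx[-3] = 0

The pieces without y' make up ∂F/∂x and the coefficient of y' is ∂F/∂y:
  ∂F/∂x = 16x,
  ∂F/∂y = cos(y).

Since d/dx[F] = ∂F/∂x + (∂F/∂y)·y' = 0, solve for y':
  (∂F/∂y)·y' = -∂F/∂x
  dy/dx = -(∂F/∂x)/(∂F/∂y) = -(16x)/(cos(y)) = -16x/cos(y)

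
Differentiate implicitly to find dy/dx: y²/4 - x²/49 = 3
Differentiate the relation implicitly: treat y = y(x) and apply the chain rule, so every y-derivative picks up a y' = dy/dx factor.

With everything moved to the left-hand side, differentiate term by term:
  d/dx[-x^2/49] = -2x/49
  d/dx[y^2/4] = y·y'/2
  d/dx[-3] = 0

Separating the contributions that come from x directly and those that come through y:
  without y':      -2x/49
  multiplying y':  y/2

so (-2x/49) + (y/2)·y' = 0, and therefore
  dy/dx = -(-2x/49)/(y/2) = 4x/(49y)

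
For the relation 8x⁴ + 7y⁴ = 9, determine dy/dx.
Differentiate the relation implicitly: treat y = y(x) and apply the chain rule, so every y-derivative picks up a y' = dy/dx factor.

With everything moved to the left-hand side, differentiate term by term:
  d/dx[8x^4] = 32x^3
  d/dx[7y^4] = 28y^3·y'
  d/dx[-9] = 0

Separating the contributions that come from x directly and those that come through y:
  without y':      32x^3
  multiplying y':  28y^3

so (32x^3) + (28y^3)·y' = 0, and therefore
  dy/dx = -(32x^3)/(28y^3) = -8x^3/(7y^3)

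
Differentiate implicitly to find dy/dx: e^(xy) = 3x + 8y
Differentiate the relation implicitly: treat y = y(x) and apply the chain rule, so every y-derivative picks up a y' = dy/dx factor.

With everything moved to the left-hand side, differentiate term by term:
  d/dx[-3x] = -3
  d/dx[-8y] = -8·y'
  d/dx[e^(xy)] = (x·y' + y)·e^(xy)

Separating the contributions that come from x directly and those that come through y:
  without y':      y·e^(xy) - 3
  multiplying y':  x·e^(xy) - 8

so (y·e^(xy) - 3) + (x·e^(xy) - 8)·y' = 0, and therefore
  dy/dx = -(y·e^(xy) - 3)/(x·e^(xy) - 8) = (-y·e^(xy) + 3)/(x·e^(xy) - 8)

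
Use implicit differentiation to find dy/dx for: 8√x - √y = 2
Take d/dx of both sides. Since y is implicitly a function of x, the chain rule attaches a y' = dy/dx factor whenever we differentiate through y.

Set F(x, y) = (left side) − (right side), so the curve is F = 0. Differentiating each term of F:
  d/dx[8√(x)] = 4/√(x)
  d/dx[-√(y)] = -y'/(2√(y))
  d/dx[-2] = 0

Collecting, the y'-free part is the partial derivative in x and the y' coefficient is the partial derivative in y:
  ∂F/∂x = 4/√(x)
  ∂F/∂y = -1/(2√(y))

so d/dx[F(x, y(x))] = ∂F/∂x + (∂F/∂y)·y' = 0. Rearranging,
  dy/dx = -(∂F/∂x)/(∂F/∂y) = -(4/√(x))/(-1/(2√(y))) = 8√(y)/√(x)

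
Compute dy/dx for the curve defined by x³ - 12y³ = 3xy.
Take d/dx of both sides. Since y is implicitly a function of x, the chain rule attaches a y' = dy/dx factor whenever we differentiate through y.

Set F(x, y) = (left side) − (right side), so the curve is F = 0. Differentiating each term of F:
  d/dx[x^3] = 3x^2
  d/dx[-3xy] = -3x·y' - 3y
  d/dx[-12y^3] = -36y^2·y'

Collecting, the y'-free part is the partial derivative in x and the y' coefficient is the partial derivative in y:
  ∂F/∂x = 3x^2 - 3y
  ∂F/∂y = -3x - 36y^2

so d/dx[F(x, y(x))] = ∂F/∂x + (∂F/∂y)·y' = 0. Rearranging,
  dy/dx = -(∂F/∂x)/(∂F/∂y) = -(3x^2 - 3y)/(-3x - 36y^2) = (x^2 - y)/(x + 12y^2)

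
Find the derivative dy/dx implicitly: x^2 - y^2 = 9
Take d/dx of both sides. Since y is implicitly a function of x, the chain rule attaches a y' = dy/dx factor whenever we differentiate through y.

Set F(x, y) = (left side) − (right side), so the curve is F = 0. Differentiating each term of F:
  d/dx[x^2] = 2x
  d/dx[-y^2] = -2y·y'
  d/dx[-9] = 0

Collecting, the y'-free part is the partial derivative in x and the y' coefficient is the partial derivative in y:
  ∂F/∂x = 2x
  ∂F/∂y = -2y

so d/dx[F(x, y(x))] = ∂F/∂x + (∂F/∂y)·y' = 0. Rearranging,
  dy/dx = -(∂F/∂x)/(∂F/∂y) = -(2x)/(-2y) = x/y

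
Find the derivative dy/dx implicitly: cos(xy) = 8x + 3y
Differentiate the relation implicitly: treat y = y(x) and apply the chain rule, so every y-derivative picks up a y' = dy/dx factor.

With everything moved to the left-hand side, differentiate term by term:
  d/dx[-8x] = -8
  d/dx[-3y] = -3·y'
  d/dx[cos(xy)] = -(x·y' + y)·sin(xy)

Separating the contributions that come from x directly and those that come through y:
  without y':      -y·sin(xy) - 8
  multiplying y':  -x·sin(xy) - 3

so (-y·sin(xy) - 8) + (-x·sin(xy) - 3)·y' = 0, and therefore
  dy/dx = -(-y·sin(xy) - 8)/(-x·sin(xy) - 3) = -(y·sin(xy) + 8)/(x·sin(xy) + 3)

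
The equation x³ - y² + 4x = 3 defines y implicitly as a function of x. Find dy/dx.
Differentiate both sides with respect to x, treating y as y(x). By the chain rule, any term containing y contributes a factor of y' = dy/dx when we differentiate it.

Move every term to one side and write the relation as F(x, y) = 0. Term by term,
  d/dx[x^3] = 3x^2
  d/dx[4x] = 4
  d/dx[-y^2] = -2y·y'
  d/dx[-3] = 0

The pieces without y' make up ∂F/∂x and the coefficient of y' is ∂F/∂y:
  ∂F/∂x = 3x^2 + 4,
  ∂F/∂y = -2y.

Since d/dx[F] = ∂F/∂x + (∂F/∂y)·y' = 0, solve for y':
  (∂F/∂y)·y' = -∂F/∂x
  dy/dx = -(∂F/∂x)/(∂F/∂y) = -(3x^2 + 4)/(-2y) = (3x^2 + 4)/(2y)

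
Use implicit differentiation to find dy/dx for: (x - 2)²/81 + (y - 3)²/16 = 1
Take d/dx of both sides. Since y is implicitly a function of x, the chain rule attaches a y' = dy/dx factor whenever we differentiate through y.

Set F(x, y) = (left side) − (right side), so the curve is F = 0. Differentiating each term of F:
  d/dx[(x - 2)^2/81] = 2x/81 - 4/81
  d/dx[(y - 3)^2/16] = y'(y - 3)/8
  d/dx[-1] = 0

Collecting, the y'-free part is the partial derivative in x and the y' coefficient is the partial derivative in y:
  ∂F/∂x = 2x/81 - 4/81
  ∂F/∂y = y/8 - 3/8

so d/dx[F(x, y(x))] = ∂F/∂x + (∂F/∂y)·y' = 0. Rearranging,
  dy/dx = -(∂F/∂x)/(∂F/∂y) = -(2x/81 - 4/81)/(y/8 - 3/8)
        = -(2(x - 2)/81)/((y - 3)/8) = 16(2 - x)/(81(y - 3))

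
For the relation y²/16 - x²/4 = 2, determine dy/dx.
Take d/dx of both sides. Since y is implicitly a function of x, the chain rule attaches a y' = dy/dx factor whenever we differentiate through y.

Set F(x, y) = (left side) − (right side), so the curve is F = 0. Differentiating each term of F:
  d/dx[-x^2/4] = -x/2
  d/dx[y^2/16] = y·y'/8
  d/dx[-2] = 0

Collecting, the y'-free part is the partial derivative in x and the y' coefficient is the partial derivative in y:
  ∂F/∂x = -x/2
  ∂F/∂y = y/8

so d/dx[F(x, y(x))] = ∂F/∂x + (∂F/∂y)·y' = 0. Rearranging,
  dy/dx = -(∂F/∂x)/(∂F/∂y) = -(-x/2)/(y/8) = 4x/y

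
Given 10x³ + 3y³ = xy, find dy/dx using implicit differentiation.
Apply d/dx to both sides, remembering that y depends on x. Each occurrence of y therefore brings in a y' = dy/dx via the chain rule.

With F(x, y) equal to the left-hand side minus the right, differentiate F term by term:
  d/dx[10x^3] = 30x^2
  d/dx[-xy] = -x·y' - y
  d/dx[3y^3] = 9y^2·y'
Adding these up, d/dx[F] = 0 becomes
  (30x^2 - y) + (-x + 9y^2)·y' = 0,
so isolating y',
  dy/dx = -(30x^2 - y)/(-x + 9y^2) = (30x^2 - y)/(x - 9y^2)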